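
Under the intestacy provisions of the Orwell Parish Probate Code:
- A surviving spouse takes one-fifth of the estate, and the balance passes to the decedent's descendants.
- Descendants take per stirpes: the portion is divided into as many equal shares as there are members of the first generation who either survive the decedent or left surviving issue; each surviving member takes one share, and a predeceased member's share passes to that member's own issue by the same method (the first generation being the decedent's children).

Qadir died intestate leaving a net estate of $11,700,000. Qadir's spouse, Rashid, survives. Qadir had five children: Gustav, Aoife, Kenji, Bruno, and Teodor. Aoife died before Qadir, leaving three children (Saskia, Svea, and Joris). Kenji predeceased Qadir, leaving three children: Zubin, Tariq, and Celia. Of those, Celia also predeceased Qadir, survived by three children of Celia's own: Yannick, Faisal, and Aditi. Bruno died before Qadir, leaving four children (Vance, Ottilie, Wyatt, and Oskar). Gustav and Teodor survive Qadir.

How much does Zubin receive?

Zubin receives $624,000.

Rashid takes one-fifth of $11,700,000 = $2,340,000. The remaining $9,360,000 passes to the descendants.
The descendants' portion ($9,360,000) is divided into 5 shares of $1,872,000: Gustav and Teodor each take $1,872,000; Aoife's $1,872,000 share passes to Aoife's issue; Kenji's $1,872,000 share passes to Kenji's issue; Bruno's $1,872,000 share passes to Bruno's issue.
Aoife's share ($1,872,000) is divided into 3 shares of $624,000: Saskia, Svea, and Joris each take $624,000.
Kenji's share ($1,872,000) is divided into 3 shares of $624,000: Zubin and Tariq each take $624,000; Celia's $624,000 share passes to Celia's issue.
Celia's share ($624,000) is divided into 3 shares of $208,000: Yannick, Faisal, and Aditi each take $208,000.
Bruno's share ($1,872,000) is divided into 4 shares of $468,000: Vance, Ottilie, Wyatt, and Oskar each take $468,000.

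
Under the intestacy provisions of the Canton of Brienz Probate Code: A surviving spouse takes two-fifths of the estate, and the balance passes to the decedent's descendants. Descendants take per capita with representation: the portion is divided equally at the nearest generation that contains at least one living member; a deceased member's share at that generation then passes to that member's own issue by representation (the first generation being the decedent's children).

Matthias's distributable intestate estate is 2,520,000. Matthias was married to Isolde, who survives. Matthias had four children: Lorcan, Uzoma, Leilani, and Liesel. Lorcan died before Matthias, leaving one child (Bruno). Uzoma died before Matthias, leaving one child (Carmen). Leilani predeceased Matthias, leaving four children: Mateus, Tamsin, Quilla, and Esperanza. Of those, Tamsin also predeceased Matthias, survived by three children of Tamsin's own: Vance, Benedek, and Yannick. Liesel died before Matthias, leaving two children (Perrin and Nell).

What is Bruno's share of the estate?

Bruno receives 189,000.

Isolde takes two-fifths of 2,520,000 = 1,008,000. The remaining 1,512,000 passes to the descendants.
No child survives, so the initial division is made at the grandchildren's generation.
The descendants' portion (1,512,000) is divided into 8 shares of 189,000: Bruno, Carmen, Mateus, Quilla, Esperanza, Perrin, and Nell each take 189,000; Tamsin's 189,000 share passes to Tamsin's issue.
Tamsin's share (189,000) is divided into 3 shares of 63,000: Vance, Benedek, and Yannick each take 63,000.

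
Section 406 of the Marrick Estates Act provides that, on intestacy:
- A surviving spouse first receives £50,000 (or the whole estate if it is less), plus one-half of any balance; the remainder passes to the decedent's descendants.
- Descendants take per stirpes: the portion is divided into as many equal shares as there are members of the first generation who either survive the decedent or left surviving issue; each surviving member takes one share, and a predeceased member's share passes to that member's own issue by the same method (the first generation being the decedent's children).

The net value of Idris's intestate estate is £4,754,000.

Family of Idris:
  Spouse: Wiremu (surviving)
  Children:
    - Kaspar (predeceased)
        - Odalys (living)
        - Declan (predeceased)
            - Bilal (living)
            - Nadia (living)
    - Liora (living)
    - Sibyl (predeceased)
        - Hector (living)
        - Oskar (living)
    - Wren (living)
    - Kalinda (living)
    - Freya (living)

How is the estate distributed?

Wiremu first takes £50,000, leaving a balance of £4,704,000. Wiremu then takes one-half of the balance (£2,352,000), for a total of £2,402,000. The remaining £2,352,000 passes to the descendants.
The descendants' portion (£2,352,000) is divided into 6 shares of £392,000: Liora, Wren, Kalinda, and Freya each take £392,000; Kaspar's £392,000 share passes to Kaspar's issue; Sibyl's £392,000 share passes to Sibyl's issue.
Kaspar's share (£392,000) is divided into 2 shares of £196,000: Odalys takes £196,000; Declan's £196,000 share passes to Declan's issue.
Declan's share (£196,000) is divided into 2 shares of £98,000: Bilal and Nadia each take £98,000.
Sibyl's share (£392,000) is divided into 2 shares of £196,000: Hector and Oskar each take £196,000.

Wiremu: £2,402,000; Odalys: £196,000; Bilal: £98,000; Nadia: £98,000; Liora: £392,000; Hector: £196,000; Oskar: £196,000; Wren: £392,000; Kalinda: £392,000; Freya: £392,000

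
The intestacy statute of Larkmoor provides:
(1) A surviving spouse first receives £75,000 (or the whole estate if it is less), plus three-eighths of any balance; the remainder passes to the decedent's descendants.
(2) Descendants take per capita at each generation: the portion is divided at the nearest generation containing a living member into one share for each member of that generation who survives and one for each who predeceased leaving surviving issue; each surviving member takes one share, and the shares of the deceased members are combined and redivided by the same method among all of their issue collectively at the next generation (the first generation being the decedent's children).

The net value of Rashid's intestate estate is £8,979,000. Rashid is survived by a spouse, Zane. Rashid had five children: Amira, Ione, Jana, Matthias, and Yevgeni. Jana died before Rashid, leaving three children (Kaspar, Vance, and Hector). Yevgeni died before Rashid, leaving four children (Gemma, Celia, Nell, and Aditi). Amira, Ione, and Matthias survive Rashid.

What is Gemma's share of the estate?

Gemma receives £318,000.

Zane first takes £75,000, leaving a balance of £8,904,000. Zane then takes three-eighths of the balance (£3,339,000), for a total of £3,414,000. The remaining £5,565,000 passes to the descendants.
The descendants' portion (£5,565,000) is divided at the children's generation into 5 shares of £1,113,000. Amira, Ione, and Matthias each take £1,113,000. The 2 shares of the deceased (Jana and Yevgeni) are combined into a pool of £2,226,000.
That pool (£2,226,000) is divided at the grandchildren's generation equally among Kaspar, Vance, Hector, Gemma, Celia, Nell, and Aditi: £318,000 each.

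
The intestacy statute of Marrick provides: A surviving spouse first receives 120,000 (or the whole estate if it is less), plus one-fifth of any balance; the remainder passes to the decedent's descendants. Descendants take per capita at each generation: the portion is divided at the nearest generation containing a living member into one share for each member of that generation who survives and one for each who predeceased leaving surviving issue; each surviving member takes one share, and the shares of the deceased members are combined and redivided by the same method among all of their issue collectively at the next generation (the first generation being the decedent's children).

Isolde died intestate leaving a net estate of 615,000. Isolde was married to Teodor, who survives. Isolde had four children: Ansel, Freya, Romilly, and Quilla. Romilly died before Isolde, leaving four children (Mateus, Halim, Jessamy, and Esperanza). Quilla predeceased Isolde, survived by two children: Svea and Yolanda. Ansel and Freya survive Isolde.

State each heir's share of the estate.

Teodor: 219,000; Ansel: 99,000; Freya: 99,000; Mateus: 33,000; Halim: 33,000; Jessamy: 33,000; Esperanza: 33,000; Svea: 33,000; Yolanda: 33,000

Teodor first takes 120,000, leaving a balance of 495,000. Teodor then takes one-fifth of the balance (99,000), for a total of 219,000. The remaining 396,000 passes to the descendants.
The descendants' portion (396,000) is divided at the children's generation into 4 shares of 99,000. Ansel and Freya each take 99,000. The 2 shares of the deceased (Romilly and Quilla) are combined into a pool of 198,000.
That pool (198,000) is divided at the grandchildren's generation equally among Mateus, Halim, Jessamy, Esperanza, Svea, and Yolanda: 33,000 each.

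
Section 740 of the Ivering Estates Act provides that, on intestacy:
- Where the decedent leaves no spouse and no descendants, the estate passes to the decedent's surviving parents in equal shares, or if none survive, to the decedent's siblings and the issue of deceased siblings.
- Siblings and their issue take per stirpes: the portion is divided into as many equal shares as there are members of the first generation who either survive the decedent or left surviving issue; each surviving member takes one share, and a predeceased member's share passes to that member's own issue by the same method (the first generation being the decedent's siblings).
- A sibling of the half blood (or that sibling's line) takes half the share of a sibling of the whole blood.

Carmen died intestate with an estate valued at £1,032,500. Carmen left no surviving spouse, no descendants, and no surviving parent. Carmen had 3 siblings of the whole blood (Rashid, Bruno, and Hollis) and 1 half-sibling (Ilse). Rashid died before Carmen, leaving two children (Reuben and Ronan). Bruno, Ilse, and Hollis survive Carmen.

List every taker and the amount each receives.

The entire £1,032,500 passes to the siblings and their issue.
Counting each half-blood sibling's line as half a unit, there are 7/2 units in £1,032,500, so one unit is £295,000. Whole-blood lines (Rashid, Bruno, and Hollis) take £295,000 each; half-blood lines (Ilse) take £147,500 each.
Rashid's share (£295,000) is divided into 2 shares of £147,500: Reuben and Ronan each take £147,500.

Reuben: £147,500; Ronan: £147,500; Bruno: £295,000; Ilse: £147,500; Hollis: £295,000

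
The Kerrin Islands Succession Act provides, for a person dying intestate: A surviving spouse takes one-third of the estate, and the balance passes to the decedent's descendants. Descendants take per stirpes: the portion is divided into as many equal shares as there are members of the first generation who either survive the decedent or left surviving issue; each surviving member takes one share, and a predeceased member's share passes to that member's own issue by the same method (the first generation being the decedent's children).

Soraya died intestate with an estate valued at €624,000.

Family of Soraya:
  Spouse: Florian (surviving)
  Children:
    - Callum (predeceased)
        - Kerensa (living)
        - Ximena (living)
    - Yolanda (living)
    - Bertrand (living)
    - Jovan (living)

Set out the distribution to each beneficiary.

Florian takes one-third of €624,000 = €208,000. The remaining €416,000 passes to the descendants.
The descendants' portion (€416,000) is divided into 4 shares of €104,000: Yolanda, Bertrand, and Jovan each take €104,000; Callum's €104,000 share passes to Callum's issue.
Callum's share (€104,000) is divided into 2 shares of €52,000: Kerensa and Ximena each take €52,000.

Florian: €208,000; Kerensa: €52,000; Ximena: €52,000; Yolanda: €104,000; Bertrand: €104,000; Jovan: €104,000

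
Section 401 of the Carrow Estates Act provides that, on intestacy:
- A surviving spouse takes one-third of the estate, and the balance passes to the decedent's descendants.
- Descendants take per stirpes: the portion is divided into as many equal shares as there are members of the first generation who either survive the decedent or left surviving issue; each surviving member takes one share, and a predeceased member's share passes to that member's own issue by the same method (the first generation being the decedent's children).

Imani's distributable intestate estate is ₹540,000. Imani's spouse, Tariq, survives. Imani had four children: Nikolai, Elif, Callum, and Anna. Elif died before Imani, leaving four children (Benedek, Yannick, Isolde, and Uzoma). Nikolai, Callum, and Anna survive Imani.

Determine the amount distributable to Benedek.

Benedek receives ₹22,500.

Tariq takes one-third of ₹540,000 = ₹180,000. The remaining ₹360,000 passes to the descendants.
The descendants' portion (₹360,000) is divided into 4 shares of ₹90,000: Nikolai, Callum, and Anna each take ₹90,000; Elif's ₹90,000 share passes to Elif's issue.
Elif's share (₹90,000) is divided into 4 shares of ₹22,500: Benedek, Yannick, Isolde, and Uzoma each take ₹22,500.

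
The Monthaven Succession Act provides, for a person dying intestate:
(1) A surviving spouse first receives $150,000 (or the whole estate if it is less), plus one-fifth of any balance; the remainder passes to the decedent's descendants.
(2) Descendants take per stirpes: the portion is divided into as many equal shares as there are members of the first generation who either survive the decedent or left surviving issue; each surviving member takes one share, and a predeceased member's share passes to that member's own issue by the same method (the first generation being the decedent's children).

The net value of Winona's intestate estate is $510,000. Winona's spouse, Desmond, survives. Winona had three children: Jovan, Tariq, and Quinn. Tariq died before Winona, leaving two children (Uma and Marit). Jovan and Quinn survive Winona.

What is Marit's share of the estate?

Desmond first takes $150,000, leaving a balance of $360,000. Desmond then takes one-fifth of the balance ($72,000), for a total of $222,000. The remaining $288,000 passes to the descendants.
The descendants' portion ($288,000) is divided into 3 shares of $96,000: Jovan and Quinn each take $96,000; Tariq's $96,000 share passes to Tariq's issue.
Tariq's share ($96,000) is divided into 2 shares of $48,000: Uma and Marit each take $48,000.

Marit receives $48,000.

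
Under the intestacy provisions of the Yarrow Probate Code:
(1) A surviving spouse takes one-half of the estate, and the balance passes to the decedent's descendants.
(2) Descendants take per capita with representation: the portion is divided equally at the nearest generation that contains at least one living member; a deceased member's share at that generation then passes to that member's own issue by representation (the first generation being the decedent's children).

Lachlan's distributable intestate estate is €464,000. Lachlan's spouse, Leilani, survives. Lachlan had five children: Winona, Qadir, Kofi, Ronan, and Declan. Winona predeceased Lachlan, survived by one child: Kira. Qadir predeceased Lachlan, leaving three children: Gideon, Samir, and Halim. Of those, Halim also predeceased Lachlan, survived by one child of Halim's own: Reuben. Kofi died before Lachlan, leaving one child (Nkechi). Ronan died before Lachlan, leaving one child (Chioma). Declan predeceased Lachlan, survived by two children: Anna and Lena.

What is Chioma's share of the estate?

Chioma receives €29,000.

Leilani takes one-half of €464,000 = €232,000. The remaining €232,000 passes to the descendants.
No child survives, so the initial division is made at the grandchildren's generation.
The descendants' portion (€232,000) is divided into 8 shares of €29,000: Kira, Gideon, Samir, Nkechi, Chioma, Anna, and Lena each take €29,000; Halim's €29,000 share passes to Halim's issue.
Halim's share (€29,000) passes entirely to Reuben.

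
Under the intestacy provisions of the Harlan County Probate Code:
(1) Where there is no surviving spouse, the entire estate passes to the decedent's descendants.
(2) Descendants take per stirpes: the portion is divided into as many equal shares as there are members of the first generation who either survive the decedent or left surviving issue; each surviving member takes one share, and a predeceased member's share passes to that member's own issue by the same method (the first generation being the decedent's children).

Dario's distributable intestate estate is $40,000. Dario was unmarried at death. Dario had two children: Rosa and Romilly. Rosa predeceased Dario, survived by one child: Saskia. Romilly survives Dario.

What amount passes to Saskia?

The entire $40,000 passes to the descendants.
That amount ($40,000) is divided into 2 shares of $20,000: Romilly takes $20,000; Rosa's $20,000 share passes to Rosa's issue.
Rosa's share ($20,000) passes entirely to Saskia.

Saskia receives $20,000.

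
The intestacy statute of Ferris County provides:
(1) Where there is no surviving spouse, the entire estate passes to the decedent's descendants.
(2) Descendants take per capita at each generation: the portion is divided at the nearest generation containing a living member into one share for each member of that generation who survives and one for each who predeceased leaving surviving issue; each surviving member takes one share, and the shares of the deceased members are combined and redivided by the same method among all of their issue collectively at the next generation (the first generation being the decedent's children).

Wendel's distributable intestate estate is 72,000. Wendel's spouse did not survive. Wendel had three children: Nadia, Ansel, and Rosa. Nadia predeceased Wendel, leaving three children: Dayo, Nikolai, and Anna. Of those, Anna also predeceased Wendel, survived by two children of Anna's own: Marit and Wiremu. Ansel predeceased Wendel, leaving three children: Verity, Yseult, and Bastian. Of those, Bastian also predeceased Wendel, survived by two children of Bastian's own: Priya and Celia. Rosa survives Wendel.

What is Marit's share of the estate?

The entire 72,000 passes to the descendants.
That amount (72,000) is divided at the children's generation into 3 shares of 24,000. Rosa takes 24,000. The 2 shares of the deceased (Nadia and Ansel) are combined into a pool of 48,000.
That pool (48,000) is divided at the grandchildren's generation into 6 shares of 8,000. Dayo, Nikolai, Verity, and Yseult each take 8,000. The 2 shares of the deceased (Anna and Bastian) are combined into a pool of 16,000.
That pool (16,000) is divided at the great-grandchildren's generation equally among Marit, Wiremu, Priya, and Celia: 4,000 each.

Marit receives 4,000.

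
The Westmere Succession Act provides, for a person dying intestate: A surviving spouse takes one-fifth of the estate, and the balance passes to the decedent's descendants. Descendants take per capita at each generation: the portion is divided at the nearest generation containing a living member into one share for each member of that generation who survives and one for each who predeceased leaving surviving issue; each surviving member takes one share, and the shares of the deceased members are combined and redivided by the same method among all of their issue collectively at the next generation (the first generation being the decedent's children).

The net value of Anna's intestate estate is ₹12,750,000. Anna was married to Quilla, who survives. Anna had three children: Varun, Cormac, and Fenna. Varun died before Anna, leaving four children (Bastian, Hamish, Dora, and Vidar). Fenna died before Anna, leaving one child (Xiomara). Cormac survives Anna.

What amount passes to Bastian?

Quilla takes one-fifth of ₹12,750,000 = ₹2,550,000. The remaining ₹10,200,000 passes to the descendants.
The descendants' portion (₹10,200,000) is divided at the children's generation into 3 shares of ₹3,400,000. Cormac takes ₹3,400,000. The 2 shares of the deceased (Varun and Fenna) are combined into a pool of ₹6,800,000.
That pool (₹6,800,000) is divided at the grandchildren's generation equally among Bastian, Hamish, Dora, Vidar, and Xiomara: ₹1,360,000 each.

Bastian receives ₹1,360,000.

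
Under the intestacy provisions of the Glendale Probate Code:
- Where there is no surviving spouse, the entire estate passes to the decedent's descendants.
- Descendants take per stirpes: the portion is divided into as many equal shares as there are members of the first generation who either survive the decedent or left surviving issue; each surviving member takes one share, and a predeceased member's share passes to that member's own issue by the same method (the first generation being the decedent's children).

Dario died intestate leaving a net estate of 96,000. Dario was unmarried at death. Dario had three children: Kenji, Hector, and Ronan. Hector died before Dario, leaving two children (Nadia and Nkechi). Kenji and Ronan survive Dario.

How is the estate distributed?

The entire 96,000 passes to the descendants.
That amount (96,000) is divided into 3 shares of 32,000: Kenji and Ronan each take 32,000; Hector's 32,000 share passes to Hector's issue.
Hector's share (32,000) is divided into 2 shares of 16,000: Nadia and Nkechi each take 16,000.

Kenji: 32,000; Nadia: 16,000; Nkechi: 16,000; Ronan: 32,000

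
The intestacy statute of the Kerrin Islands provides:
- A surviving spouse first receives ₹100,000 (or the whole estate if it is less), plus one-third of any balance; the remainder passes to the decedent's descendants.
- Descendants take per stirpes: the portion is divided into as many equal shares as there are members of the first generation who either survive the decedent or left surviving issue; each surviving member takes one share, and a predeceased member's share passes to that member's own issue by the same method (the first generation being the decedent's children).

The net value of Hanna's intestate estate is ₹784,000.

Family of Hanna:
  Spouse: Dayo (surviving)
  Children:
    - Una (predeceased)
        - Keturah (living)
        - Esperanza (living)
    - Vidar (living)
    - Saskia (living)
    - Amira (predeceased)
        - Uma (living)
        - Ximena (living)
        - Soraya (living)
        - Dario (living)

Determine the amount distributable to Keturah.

Dayo first takes ₹100,000, leaving a balance of ₹684,000. Dayo then takes one-third of the balance (₹228,000), for a total of ₹328,000. The remaining ₹456,000 passes to the descendants.
The descendants' portion (₹456,000) is divided into 4 shares of ₹114,000: Vidar and Saskia each take ₹114,000; Una's ₹114,000 share passes to Una's issue; Amira's ₹114,000 share passes to Amira's issue.
Una's share (₹114,000) is divided into 2 shares of ₹57,000: Keturah and Esperanza each take ₹57,000.
Amira's share (₹114,000) is divided into 4 shares of ₹28,500: Uma, Ximena, Soraya, and Dario each take ₹28,500.

Keturah receives ₹57,000.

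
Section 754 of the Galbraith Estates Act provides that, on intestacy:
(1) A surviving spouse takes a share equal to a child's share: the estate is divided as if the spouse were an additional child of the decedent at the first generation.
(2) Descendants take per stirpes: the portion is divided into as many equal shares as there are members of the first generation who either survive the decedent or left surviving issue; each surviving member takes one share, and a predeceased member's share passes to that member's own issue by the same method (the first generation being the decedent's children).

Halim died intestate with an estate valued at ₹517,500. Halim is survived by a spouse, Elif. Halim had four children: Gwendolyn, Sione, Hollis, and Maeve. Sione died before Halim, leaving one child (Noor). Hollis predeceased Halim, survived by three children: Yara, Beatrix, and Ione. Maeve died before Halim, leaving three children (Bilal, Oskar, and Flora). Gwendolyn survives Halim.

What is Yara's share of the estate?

Yara receives ₹34,500.

The spouse counts as an additional share at the children's level, so there are 5 primary shares of ₹103,500. Elif takes one such share (₹103,500).
The children's combined portion (₹414,000) is divided into 4 shares of ₹103,500: Gwendolyn takes ₹103,500; Sione's ₹103,500 share passes to Sione's issue; Hollis's ₹103,500 share passes to Hollis's issue; Maeve's ₹103,500 share passes to Maeve's issue.
Sione's share (₹103,500) passes entirely to Noor.
Hollis's share (₹103,500) is divided into 3 shares of ₹34,500: Yara, Beatrix, and Ione each take ₹34,500.
Maeve's share (₹103,500) is divided into 3 shares of ₹34,500: Bilal, Oskar, and Flora each take ₹34,500.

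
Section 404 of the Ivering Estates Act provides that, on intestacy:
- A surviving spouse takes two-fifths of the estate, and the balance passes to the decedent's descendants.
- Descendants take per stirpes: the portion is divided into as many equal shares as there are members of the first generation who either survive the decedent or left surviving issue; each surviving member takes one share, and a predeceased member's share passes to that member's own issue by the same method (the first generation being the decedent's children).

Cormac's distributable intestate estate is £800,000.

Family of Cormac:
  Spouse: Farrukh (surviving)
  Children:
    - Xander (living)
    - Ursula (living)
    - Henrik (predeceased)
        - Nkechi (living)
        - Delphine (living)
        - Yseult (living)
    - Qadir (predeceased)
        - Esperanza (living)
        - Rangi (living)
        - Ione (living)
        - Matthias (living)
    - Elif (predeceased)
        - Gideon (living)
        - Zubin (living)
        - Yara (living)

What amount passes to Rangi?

Farrukh takes two-fifths of £800,000 = £320,000. The remaining £480,000 passes to the descendants.
The descendants' portion (£480,000) is divided into 5 shares of £96,000: Xander and Ursula each take £96,000; Henrik's £96,000 share passes to Henrik's issue; Qadir's £96,000 share passes to Qadir's issue; Elif's £96,000 share passes to Elif's issue.
Henrik's share (£96,000) is divided into 3 shares of £32,000: Nkechi, Delphine, and Yseult each take £32,000.
Qadir's share (£96,000) is divided into 4 shares of £24,000: Esperanza, Rangi, Ione, and Matthias each take £24,000.
Elif's share (£96,000) is divided into 3 shares of £32,000: Gideon, Zubin, and Yara each take £32,000.

Rangi receives £24,000.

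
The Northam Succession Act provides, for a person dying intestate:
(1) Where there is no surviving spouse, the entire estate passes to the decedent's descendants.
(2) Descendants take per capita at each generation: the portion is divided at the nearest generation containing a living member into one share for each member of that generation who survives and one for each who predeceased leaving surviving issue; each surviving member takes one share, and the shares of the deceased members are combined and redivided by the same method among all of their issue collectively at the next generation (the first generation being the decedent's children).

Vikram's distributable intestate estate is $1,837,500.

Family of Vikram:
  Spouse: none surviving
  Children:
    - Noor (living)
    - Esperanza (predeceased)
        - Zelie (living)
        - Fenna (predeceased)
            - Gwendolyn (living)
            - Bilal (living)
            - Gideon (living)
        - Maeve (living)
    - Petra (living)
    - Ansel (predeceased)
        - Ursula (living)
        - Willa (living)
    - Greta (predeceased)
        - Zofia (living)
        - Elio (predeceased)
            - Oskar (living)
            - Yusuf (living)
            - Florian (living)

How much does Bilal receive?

The entire $1,837,500 passes to the descendants.
That amount ($1,837,500) is divided at the children's generation into 5 shares of $367,500. Noor and Petra each take $367,500. The 3 shares of the deceased (Esperanza, Ansel, and Greta) are combined into a pool of $1,102,500.
That pool ($1,102,500) is divided at the grandchildren's generation into 7 shares of $157,500. Zelie, Maeve, Ursula, Willa, and Zofia each take $157,500. The 2 shares of the deceased (Fenna and Elio) are combined into a pool of $315,000.
That pool ($315,000) is divided at the great-grandchildren's generation equally among Gwendolyn, Bilal, Gideon, Oskar, Yusuf, and Florian: $52,500 each.

Bilal receives $52,500.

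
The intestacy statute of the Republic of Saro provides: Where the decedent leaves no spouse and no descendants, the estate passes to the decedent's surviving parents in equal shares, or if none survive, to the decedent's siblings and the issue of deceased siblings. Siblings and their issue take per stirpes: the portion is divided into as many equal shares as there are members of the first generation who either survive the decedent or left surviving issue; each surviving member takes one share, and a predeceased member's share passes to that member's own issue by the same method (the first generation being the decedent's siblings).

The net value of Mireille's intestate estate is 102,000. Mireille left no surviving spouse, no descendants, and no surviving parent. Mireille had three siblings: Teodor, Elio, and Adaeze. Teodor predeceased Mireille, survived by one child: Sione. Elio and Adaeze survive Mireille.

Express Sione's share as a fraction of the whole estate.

The entire 102,000 passes to the siblings and their issue.
That amount (102,000) is divided into 3 shares of 34,000: Elio and Adaeze each take 34,000; Teodor's 34,000 share passes to Teodor's issue.
Teodor's share (34,000) passes entirely to Sione.

Sione receives 1/3 of the estate.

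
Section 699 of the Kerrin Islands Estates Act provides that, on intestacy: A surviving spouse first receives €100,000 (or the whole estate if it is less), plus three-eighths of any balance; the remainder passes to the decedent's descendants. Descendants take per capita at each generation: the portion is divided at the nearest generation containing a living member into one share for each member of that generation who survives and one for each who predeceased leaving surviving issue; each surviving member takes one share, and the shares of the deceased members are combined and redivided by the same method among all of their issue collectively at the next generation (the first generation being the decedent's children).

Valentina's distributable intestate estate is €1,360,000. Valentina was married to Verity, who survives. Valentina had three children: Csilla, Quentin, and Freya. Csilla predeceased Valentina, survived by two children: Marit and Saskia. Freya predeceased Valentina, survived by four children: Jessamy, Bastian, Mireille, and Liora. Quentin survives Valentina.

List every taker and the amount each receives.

Verity first takes €100,000, leaving a balance of €1,260,000. Verity then takes three-eighths of the balance (€472,500), for a total of €572,500. The remaining €787,500 passes to the descendants.
The descendants' portion (€787,500) is divided at the children's generation into 3 shares of €262,500. Quentin takes €262,500. The 2 shares of the deceased (Csilla and Freya) are combined into a pool of €525,000.
That pool (€525,000) is divided at the grandchildren's generation equally among Marit, Saskia, Jessamy, Bastian, Mireille, and Liora: €87,500 each.

Verity: €572,500; Marit: €87,500; Saskia: €87,500; Quentin: €262,500; Jessamy: €87,500; Bastian: €87,500; Mireille: €87,500; Liora: €87,500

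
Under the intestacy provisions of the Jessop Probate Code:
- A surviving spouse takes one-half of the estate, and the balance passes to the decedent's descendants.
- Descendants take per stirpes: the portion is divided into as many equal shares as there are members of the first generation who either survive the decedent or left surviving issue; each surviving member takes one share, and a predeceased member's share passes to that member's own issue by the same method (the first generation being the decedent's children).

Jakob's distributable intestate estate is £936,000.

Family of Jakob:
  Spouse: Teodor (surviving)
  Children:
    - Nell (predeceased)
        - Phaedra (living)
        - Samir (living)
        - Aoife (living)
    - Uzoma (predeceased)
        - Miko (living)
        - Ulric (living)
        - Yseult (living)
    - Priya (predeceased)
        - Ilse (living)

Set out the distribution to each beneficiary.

Teodor takes one-half of £936,000 = £468,000. The remaining £468,000 passes to the descendants.
The descendants' portion (£468,000) is divided into 3 shares of £156,000: Nell's £156,000 share passes to Nell's issue; Uzoma's £156,000 share passes to Uzoma's issue; Priya's £156,000 share passes to Priya's issue.
Nell's share (£156,000) is divided into 3 shares of £52,000: Phaedra, Samir, and Aoife each take £52,000.
Uzoma's share (£156,000) is divided into 3 shares of £52,000: Miko, Ulric, and Yseult each take £52,000.
Priya's share (£156,000) passes entirely to Ilse.

Teodor: £468,000; Phaedra: £52,000; Samir: £52,000; Aoife: £52,000; Miko: £52,000; Ulric: £52,000; Yseult: £52,000; Ilse: £156,000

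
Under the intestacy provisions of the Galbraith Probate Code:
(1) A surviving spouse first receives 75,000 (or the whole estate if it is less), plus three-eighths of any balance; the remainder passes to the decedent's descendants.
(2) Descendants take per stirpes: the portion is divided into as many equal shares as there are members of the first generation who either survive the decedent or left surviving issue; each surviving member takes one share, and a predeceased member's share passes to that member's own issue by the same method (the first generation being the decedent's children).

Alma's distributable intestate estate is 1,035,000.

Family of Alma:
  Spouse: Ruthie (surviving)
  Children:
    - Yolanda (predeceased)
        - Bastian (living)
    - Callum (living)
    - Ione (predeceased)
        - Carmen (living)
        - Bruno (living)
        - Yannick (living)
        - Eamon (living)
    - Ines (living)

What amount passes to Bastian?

Bastian receives 150,000.

Ruthie first takes 75,000, leaving a balance of 960,000. Ruthie then takes three-eighths of the balance (360,000), for a total of 435,000. The remaining 600,000 passes to the descendants.
The descendants' portion (600,000) is divided into 4 shares of 150,000: Callum and Ines each take 150,000; Yolanda's 150,000 share passes to Yolanda's issue; Ione's 150,000 share passes to Ione's issue.
Yolanda's share (150,000) passes entirely to Bastian.
Ione's share (150,000) is divided into 4 shares of 37,500: Carmen, Bruno, Yannick, and Eamon each take 37,500.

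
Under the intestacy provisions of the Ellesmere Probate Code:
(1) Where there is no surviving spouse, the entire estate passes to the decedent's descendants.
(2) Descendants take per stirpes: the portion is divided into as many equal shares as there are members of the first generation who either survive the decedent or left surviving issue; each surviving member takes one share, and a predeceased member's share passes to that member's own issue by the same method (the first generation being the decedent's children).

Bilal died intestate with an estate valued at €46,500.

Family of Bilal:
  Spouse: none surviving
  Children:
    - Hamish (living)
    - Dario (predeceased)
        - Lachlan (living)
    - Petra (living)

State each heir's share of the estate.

Hamish: €15,500; Lachlan: €15,500; Petra: €15,500

The entire €46,500 passes to the descendants.
That amount (€46,500) is divided into 3 shares of €15,500: Hamish and Petra each take €15,500; Dario's €15,500 share passes to Dario's issue.
Dario's share (€15,500) passes entirely to Lachlan.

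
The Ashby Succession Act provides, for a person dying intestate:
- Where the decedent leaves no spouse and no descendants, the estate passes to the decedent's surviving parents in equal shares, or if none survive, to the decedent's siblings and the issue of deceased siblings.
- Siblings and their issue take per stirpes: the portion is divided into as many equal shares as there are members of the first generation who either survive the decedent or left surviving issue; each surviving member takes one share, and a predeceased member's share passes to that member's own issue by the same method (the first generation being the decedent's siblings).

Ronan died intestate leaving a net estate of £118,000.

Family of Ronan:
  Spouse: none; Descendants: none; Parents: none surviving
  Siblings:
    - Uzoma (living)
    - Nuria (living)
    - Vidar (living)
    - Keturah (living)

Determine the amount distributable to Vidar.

The entire £118,000 passes to the siblings and their issue.
That amount (£118,000) is divided into 4 shares of £29,500: Uzoma, Nuria, Vidar, and Keturah each take £29,500.

Vidar receives £29,500.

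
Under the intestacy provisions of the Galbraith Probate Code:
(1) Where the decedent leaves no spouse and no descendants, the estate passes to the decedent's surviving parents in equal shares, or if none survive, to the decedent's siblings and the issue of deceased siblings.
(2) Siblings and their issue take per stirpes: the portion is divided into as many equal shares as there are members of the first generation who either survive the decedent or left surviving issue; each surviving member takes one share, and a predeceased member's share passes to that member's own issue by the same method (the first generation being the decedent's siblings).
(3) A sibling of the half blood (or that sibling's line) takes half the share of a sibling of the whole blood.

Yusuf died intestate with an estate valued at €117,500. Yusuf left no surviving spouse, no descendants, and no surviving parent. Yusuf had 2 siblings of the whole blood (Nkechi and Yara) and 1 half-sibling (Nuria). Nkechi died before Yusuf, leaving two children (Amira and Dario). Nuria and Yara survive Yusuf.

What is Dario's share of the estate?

Dario receives €23,500.

The entire €117,500 passes to the siblings and their issue.
Counting each half-blood sibling's line as half a unit, there are 5/2 units in €117,500, so one unit is €47,000. Whole-blood lines (Nkechi and Yara) take €47,000 each; half-blood lines (Nuria) take €23,500 each.
Nkechi's share (€47,000) is divided into 2 shares of €23,500: Amira and Dario each take €23,500.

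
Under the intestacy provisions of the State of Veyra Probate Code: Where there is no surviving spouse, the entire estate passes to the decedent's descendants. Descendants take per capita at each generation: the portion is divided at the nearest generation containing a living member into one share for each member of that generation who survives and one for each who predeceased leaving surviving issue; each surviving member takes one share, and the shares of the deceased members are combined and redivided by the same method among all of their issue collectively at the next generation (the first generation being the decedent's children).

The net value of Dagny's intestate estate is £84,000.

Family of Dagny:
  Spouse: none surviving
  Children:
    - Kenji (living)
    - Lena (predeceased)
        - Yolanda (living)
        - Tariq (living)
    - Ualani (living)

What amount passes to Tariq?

The entire £84,000 passes to the descendants.
That amount (£84,000) is divided at the children's generation into 3 shares of £28,000. Kenji and Ualani each take £28,000. The remaining share for the deceased Lena (£28,000) is carried to the next generation.
That pool (£28,000) is divided at the grandchildren's generation equally among Yolanda and Tariq: £14,000 each.

Tariq receives £14,000.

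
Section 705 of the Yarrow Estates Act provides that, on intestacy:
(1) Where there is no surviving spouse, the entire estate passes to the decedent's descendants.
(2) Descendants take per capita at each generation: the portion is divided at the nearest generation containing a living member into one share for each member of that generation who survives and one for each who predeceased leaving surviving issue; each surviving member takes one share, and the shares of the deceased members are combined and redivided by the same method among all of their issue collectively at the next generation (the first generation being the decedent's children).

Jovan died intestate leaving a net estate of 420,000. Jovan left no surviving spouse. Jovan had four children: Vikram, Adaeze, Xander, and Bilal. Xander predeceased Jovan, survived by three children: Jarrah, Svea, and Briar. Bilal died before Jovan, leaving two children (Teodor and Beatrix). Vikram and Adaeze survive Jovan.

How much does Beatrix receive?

Beatrix receives 42,000.

The entire 420,000 passes to the descendants.
That amount (420,000) is divided at the children's generation into 4 shares of 105,000. Vikram and Adaeze each take 105,000. The 2 shares of the deceased (Xander and Bilal) are combined into a pool of 210,000.
That pool (210,000) is divided at the grandchildren's generation equally among Jarrah, Svea, Briar, Teodor, and Beatrix: 42,000 each.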